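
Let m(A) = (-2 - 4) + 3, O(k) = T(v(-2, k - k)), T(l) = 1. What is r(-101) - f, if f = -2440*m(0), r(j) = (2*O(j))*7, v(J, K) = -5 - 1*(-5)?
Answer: -7306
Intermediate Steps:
v(J, K) = 0 (v(J, K) = -5 + 5 = 0)
O(k) = 1
m(A) = -3 (m(A) = -6 + 3 = -3)
r(j) = 14 (r(j) = (2*1)*7 = 2*7 = 14)
f = 7320 (f = -2440*(-3) = 7320)
r(-101) - f = 14 - 1*7320 = 14 - 7320 = -7306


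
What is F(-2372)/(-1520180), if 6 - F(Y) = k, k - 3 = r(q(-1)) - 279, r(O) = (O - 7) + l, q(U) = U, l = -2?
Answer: -73/380045 ≈ -0.00019208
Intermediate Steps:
r(O) = -9 + O (r(O) = (O - 7) - 2 = (-7 + O) - 2 = -9 + O)
k = -286 (k = 3 + ((-9 - 1) - 279) = 3 + (-10 - 279) = 3 - 289 = -286)
F(Y) = 292 (F(Y) = 6 - 1*(-286) = 6 + 286 = 292)
F(-2372)/(-1520180) = 292/(-1520180) = 292*(-1/1520180) = -73/380045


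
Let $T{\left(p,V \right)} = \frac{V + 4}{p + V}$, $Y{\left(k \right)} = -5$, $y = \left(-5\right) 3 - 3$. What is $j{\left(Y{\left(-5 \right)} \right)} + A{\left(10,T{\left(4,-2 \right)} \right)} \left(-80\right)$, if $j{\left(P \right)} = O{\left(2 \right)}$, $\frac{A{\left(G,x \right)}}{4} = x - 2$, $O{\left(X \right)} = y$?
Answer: $302$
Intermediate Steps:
$y = -18$ ($y = -15 - 3 = -18$)
$T{\left(p,V \right)} = \frac{4 + V}{V + p}$
$O{\left(X \right)} = -18$
$A{\left(G,x \right)} = -8 + 4 x$ ($A{\left(G,x \right)} = 4 \left(x - 2\right) = 4 \left(-2 + x\right) = -8 + 4 x$)
$j{\left(P \right)} = -18$
$j{\left(Y{\left(-5 \right)} \right)} + A{\left(10,T{\left(4,-2 \right)} \right)} \left(-80\right) = -18 + \left(-8 + 4 \frac{4 - 2}{-2 + 4}\right) \left(-80\right) = -18 + \left(-8 + 4 \cdot \frac{1}{2} \cdot 2\right) \left(-80\right) = -18 + \left(-8 + 4 \cdot 1\right) \left(-80\right) = -18 + \left(-8 + 4\right) \left(-80\right) = -18 - -320 = -18 + 320 = 302$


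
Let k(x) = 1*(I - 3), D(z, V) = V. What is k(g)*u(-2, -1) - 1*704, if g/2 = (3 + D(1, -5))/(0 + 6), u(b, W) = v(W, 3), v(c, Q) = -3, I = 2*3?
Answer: -713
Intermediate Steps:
I = 6
u(b, W) = -3
g = -⅔ (g = 2*((3 - 5)/(0 + 6)) = 2*(-2/6) = 2*(-2*⅙) = 2*(-⅓) = -⅔ ≈ -0.66667)
k(x) = 3 (k(x) = 1*(6 - 3) = 1*3 = 3)
k(g)*u(-2, -1) - 1*704 = 3*(-3) - 1*704 = -9 - 704 = -713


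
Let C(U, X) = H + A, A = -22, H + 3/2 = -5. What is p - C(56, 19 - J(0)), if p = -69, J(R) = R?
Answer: -81/2 ≈ -40.500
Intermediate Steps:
H = -13/2 (H = -3/2 - 5 = -13/2 ≈ -6.5000)
C(U, X) = -57/2 (C(U, X) = -13/2 - 22 = -57/2)
p - C(56, 19 - J(0)) = -69 - 1*(-57/2) = -69 + 57/2 = -81/2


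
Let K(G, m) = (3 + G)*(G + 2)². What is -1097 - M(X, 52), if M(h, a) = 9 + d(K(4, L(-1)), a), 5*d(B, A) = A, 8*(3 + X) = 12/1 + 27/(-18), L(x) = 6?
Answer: -5582/5 ≈ -1116.4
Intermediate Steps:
K(G, m) = (2 + G)²*(3 + G) (K(G, m) = (3 + G)*(2 + G)² = (2 + G)²*(3 + G))
X = -27/16 (X = -3 + (12/1 + 27/(-18))/8 = -3 + (12*1 + 27*(-1/18))/8 = -3 + (12 - 3/2)/8 = -3 + (⅛)*(21/2) = -3 + 21/16 = -27/16 ≈ -1.6875)
d(B, A) = A/5
M(h, a) = 9 + a/5
-1097 - M(X, 52) = -1097 - (9 + (⅕)*52) = -1097 - (9 + 52/5) = -1097 - 1*97/5 = -1097 - 97/5 = -5582/5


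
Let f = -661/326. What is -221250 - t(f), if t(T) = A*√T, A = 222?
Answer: -221250 - 111*I*√215486/163 ≈ -2.2125e+5 - 316.11*I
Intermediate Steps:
f = -661/326 (f = -661*1/326 = -661/326 ≈ -2.0276)
t(T) = 222*√T
-221250 - t(f) = -221250 - 222*√(-661/326) = -221250 - 222*I*√215486/326 = -221250 - 111*I*√215486/163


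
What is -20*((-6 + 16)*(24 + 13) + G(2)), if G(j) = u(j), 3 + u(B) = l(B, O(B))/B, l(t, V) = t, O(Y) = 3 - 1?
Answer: -7360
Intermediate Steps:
O(Y) = 2
u(B) = -2 (u(B) = -3 + B/B = -3 + 1 = -2)
G(j) = -2
-20*((-6 + 16)*(24 + 13) + G(2)) = -20*((-6 + 16)*(24 + 13) - 2) = -20*(10*37 - 2) = -20*(370 - 2) = -20*368 = -7360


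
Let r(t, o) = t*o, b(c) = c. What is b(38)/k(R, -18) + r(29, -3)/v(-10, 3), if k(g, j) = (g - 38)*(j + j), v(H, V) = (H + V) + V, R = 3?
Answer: 27443/1260 ≈ 21.780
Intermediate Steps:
r(t, o) = o*t
v(H, V) = H + 2*V
k(g, j) = 2*j*(-38 + g) (k(g, j) = (-38 + g)*(2*j) = 2*j*(-38 + g))
b(38)/k(R, -18) + r(29, -3)/v(-10, 3) = 38/((2*(-18)*(-38 + 3))) + (-3*29)/(-10 + 2*3) = 38/((2*(-18)*(-35))) - 87/(-10 + 6) = 38/1260 - 87/(-4) = 38*(1/1260) - 87*(-¼) = 19/630 + 87/4 = 27443/1260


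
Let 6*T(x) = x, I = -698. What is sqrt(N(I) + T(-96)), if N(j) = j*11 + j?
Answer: 2*I*sqrt(2098) ≈ 91.608*I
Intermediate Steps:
T(x) = x/6
N(j) = 12*j (N(j) = 11*j + j = 12*j)
sqrt(N(I) + T(-96)) = sqrt(12*(-698) + (1/6)*(-96)) = sqrt(-8376 - 16) = sqrt(-8392) = 2*I*sqrt(2098)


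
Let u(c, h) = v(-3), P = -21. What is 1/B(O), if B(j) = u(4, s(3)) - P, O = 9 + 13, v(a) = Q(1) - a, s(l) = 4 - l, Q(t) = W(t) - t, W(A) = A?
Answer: 1/24 ≈ 0.041667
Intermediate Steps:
Q(t) = 0 (Q(t) = t - t = 0)
v(a) = -a (v(a) = 0 - a = -a)
u(c, h) = 3 (u(c, h) = -1*(-3) = 3)
O = 22
B(j) = 24 (B(j) = 3 - 1*(-21) = 3 + 21 = 24)
1/B(O) = 1/24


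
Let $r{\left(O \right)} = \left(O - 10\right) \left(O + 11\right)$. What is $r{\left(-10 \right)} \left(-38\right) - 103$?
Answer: $657$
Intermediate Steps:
$r{\left(O \right)} = \left(-10 + O\right) \left(11 + O\right)$
$r{\left(-10 \right)} \left(-38\right) - 103 = \left(-110 - 10 + \left(-10\right)^{2}\right) \left(-38\right) - 103 = \left(-110 - 10 + 100\right) \left(-38\right) - 103 = \left(-20\right) \left(-38\right) - 103 = 760 - 103 = 657$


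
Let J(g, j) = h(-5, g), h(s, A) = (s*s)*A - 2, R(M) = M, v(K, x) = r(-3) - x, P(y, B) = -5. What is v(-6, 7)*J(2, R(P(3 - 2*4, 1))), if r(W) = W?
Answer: -480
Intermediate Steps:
v(K, x) = -3 - x
h(s, A) = -2 + A*s² (h(s, A) = s²*A - 2 = A*s² - 2 = -2 + A*s²)
J(g, j) = -2 + 25*g (J(g, j) = -2 + g*(-5)² = -2 + g*25 = -2 + 25*g)
v(-6, 7)*J(2, R(P(3 - 2*4, 1))) = (-3 - 1*7)*(-2 + 25*2) = (-3 - 7)*(-2 + 50) = -10*48 = -480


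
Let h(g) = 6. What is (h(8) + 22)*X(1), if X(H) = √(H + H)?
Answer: 28*√2 ≈ 39.598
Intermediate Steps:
X(H) = √2*√H (X(H) = √(2*H) = √2*√H)
(h(8) + 22)*X(1) = (6 + 22)*(√2*√1) = 28*(√2*1) = 28*√2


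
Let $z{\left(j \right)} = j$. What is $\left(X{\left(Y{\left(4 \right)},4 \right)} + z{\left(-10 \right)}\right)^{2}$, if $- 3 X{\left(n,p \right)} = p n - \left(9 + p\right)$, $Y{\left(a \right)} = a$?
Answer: $121$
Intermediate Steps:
$X{\left(n,p \right)} = 3 + \frac{p}{3} - \frac{n p}{3}$ ($X{\left(n,p \right)} = - \frac{p n - \left(9 + p\right)}{3} = - \frac{n p - \left(9 + p\right)}{3} = - \frac{-9 - p + n p}{3} = 3 + \frac{p}{3} - \frac{n p}{3}$)
$\left(X{\left(Y{\left(4 \right)},4 \right)} + z{\left(-10 \right)}\right)^{2} = \left(\left(3 + \frac{1}{3} \cdot 4 - \frac{4}{3} \cdot 4\right) - 10\right)^{2} = \left(\left(3 + \frac{4}{3} - \frac{16}{3}\right) - 10\right)^{2} = \left(-1 - 10\right)^{2} = \left(-11\right)^{2} = 121$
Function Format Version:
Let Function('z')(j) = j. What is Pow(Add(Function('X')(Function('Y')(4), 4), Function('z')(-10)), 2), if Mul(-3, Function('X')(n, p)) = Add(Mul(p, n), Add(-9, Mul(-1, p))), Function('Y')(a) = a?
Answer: 121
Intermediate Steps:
Function('X')(n, p) = Add(3, Mul(Rational(1, 3), p), Mul(Rational(-1, 3), n, p)) (Function('X')(n, p) = Mul(Rational(-1, 3), Add(Mul(p, n), Add(-9, Mul(-1, p)))) = Mul(Rational(-1, 3), Add(Mul(n, p), Add(-9, Mul(-1, p)))) = Mul(Rational(-1, 3), Add(-9, Mul(-1, p), Mul(n, p))) = Add(3, Mul(Rational(1, 3), p), Mul(Rational(-1, 3), n, p)))
Pow(Add(Function('X')(Function('Y')(4), 4), Function('z')(-10)), 2) = Pow(Add(Add(3, Mul(Rational(1, 3), 4), Mul(Rational(-1, 3), 4, 4)), -10), 2) = Pow(Add(Add(3, Rational(4, 3), Rational(-16, 3)), -10), 2) = Pow(Add(-1, -10), 2) = Pow(-11, 2) = 121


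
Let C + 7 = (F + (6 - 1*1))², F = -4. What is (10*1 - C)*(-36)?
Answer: -576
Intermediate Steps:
C = -6 (C = -7 + (-4 + (6 - 1*1))² = -7 + (-4 + (6 - 1))² = -7 + (-4 + 5)² = -7 + 1² = -7 + 1 = -6)
(10*1 - C)*(-36) = (10*1 - 1*(-6))*(-36) = (10 + 6)*(-36) = 16*(-36) = -576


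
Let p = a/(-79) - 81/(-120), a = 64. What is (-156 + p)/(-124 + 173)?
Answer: -493387/154840 ≈ -3.1864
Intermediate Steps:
p = -427/3160 (p = 64/(-79) - 81/(-120) = 64*(-1/79) - 81*(-1/120) = -64/79 + 27/40 = -427/3160 ≈ -0.13513)
(-156 + p)/(-124 + 173) = (-156 - 427/3160)/(-124 + 173) = -493387/3160/49 = -493387/3160*1/49 = -493387/154840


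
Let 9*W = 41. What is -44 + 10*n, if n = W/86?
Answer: -16823/387 ≈ -43.470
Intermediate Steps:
W = 41/9 (W = (1/9)*41 = 41/9 ≈ 4.5556)
n = 41/774 (n = (41/9)/86 = (41/9)*(1/86) = 41/774 ≈ 0.052972)
-44 + 10*n = -44 + 10*(41/774) = -44 + 205/387 = -16823/387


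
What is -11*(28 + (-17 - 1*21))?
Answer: 110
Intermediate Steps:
-11*(28 + (-17 - 1*21)) = -11*(28 + (-17 - 21)) = -11*(28 - 38) = -11*(-10) = 110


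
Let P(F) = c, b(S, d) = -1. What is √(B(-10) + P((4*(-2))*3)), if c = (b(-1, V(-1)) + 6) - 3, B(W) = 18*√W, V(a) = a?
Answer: √(2 + 18*I*√10) ≈ 5.4294 + 5.242*I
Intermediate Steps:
c = 2 (c = (-1 + 6) - 3 = 5 - 3 = 2)
P(F) = 2
√(B(-10) + P((4*(-2))*3)) = √(18*√(-10) + 2) = √(18*(I*√10) + 2) = √(18*I*√10 + 2) = √(2 + 18*I*√10)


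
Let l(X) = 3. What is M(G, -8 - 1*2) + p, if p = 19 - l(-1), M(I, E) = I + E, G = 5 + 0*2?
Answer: 11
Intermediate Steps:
G = 5 (G = 5 + 0 = 5)
M(I, E) = E + I
p = 16 (p = 19 - 1*3 = 19 - 3 = 16)
M(G, -8 - 1*2) + p = ((-8 - 1*2) + 5) + 16 = ((-8 - 2) + 5) + 16 = (-10 + 5) + 16 = -5 + 16 = 11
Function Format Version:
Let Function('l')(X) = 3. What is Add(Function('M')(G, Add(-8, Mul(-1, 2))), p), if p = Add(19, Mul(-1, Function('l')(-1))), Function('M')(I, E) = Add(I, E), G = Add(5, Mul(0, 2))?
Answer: 11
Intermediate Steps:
G = 5 (G = Add(5, 0) = 5)
Function('M')(I, E) = Add(E, I)
p = 16 (p = Add(19, Mul(-1, 3)) = Add(19, -3) = 16)
Add(Function('M')(G, Add(-8, Mul(-1, 2))), p) = Add(Add(Add(-8, Mul(-1, 2)), 5), 16) = Add(Add(Add(-8, -2), 5), 16) = Add(Add(-10, 5), 16) = Add(-5, 16) = 11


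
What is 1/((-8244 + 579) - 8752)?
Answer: -1/16417 ≈ -6.0912e-5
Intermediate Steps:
1/((-8244 + 579) - 8752) = 1/(-7665 - 8752) = 1/(-16417) = -1/16417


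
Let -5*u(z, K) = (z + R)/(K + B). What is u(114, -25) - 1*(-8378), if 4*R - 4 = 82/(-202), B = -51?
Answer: 1286236979/153520 ≈ 8378.3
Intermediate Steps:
R = 363/404 (R = 1 + (82/(-202))/4 = 1 + (82*(-1/202))/4 = 1 + (¼)*(-41/101) = 1 - 41/404 = 363/404 ≈ 0.89851)
u(z, K) = -(363/404 + z)/(5*(-51 + K)) (u(z, K) = -(z + 363/404)/(5*(K - 51)) = -(363/404 + z)/(5*(-51 + K)))
u(114, -25) - 1*(-8378) = (-363 - 404*114)/(2020*(-51 - 25)) - 1*(-8378) = (1/2020)*(-363 - 46056)/(-76) + 8378 = (1/2020)*(-1/76)*(-46419) + 8378 = 46419/153520 + 8378 = 1286236979/153520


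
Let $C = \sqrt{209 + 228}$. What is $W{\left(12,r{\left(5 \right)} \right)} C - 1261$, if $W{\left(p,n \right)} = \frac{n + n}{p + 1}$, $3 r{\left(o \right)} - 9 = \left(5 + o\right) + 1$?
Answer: $-1261 + \frac{40 \sqrt{437}}{39} \approx -1239.6$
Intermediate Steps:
$r{\left(o \right)} = 5 + \frac{o}{3}$ ($r{\left(o \right)} = 3 + \frac{\left(5 + o\right) + 1}{3} = 3 + \frac{6 + o}{3} = 3 + \left(2 + \frac{o}{3}\right) = 5 + \frac{o}{3}$)
$C = \sqrt{437} \approx 20.905$
$W{\left(p,n \right)} = \frac{2 n}{1 + p}$
$W{\left(12,r{\left(5 \right)} \right)} C - 1261 = \frac{2 \left(5 + \frac{1}{3} \cdot 5\right)}{1 + 12} \sqrt{437} - 1261 = \frac{2 \left(5 + \frac{5}{3}\right)}{13} \sqrt{437} - 1261 = 2 \cdot \frac{20}{3} \cdot \frac{1}{13} \sqrt{437} - 1261 = \frac{40 \sqrt{437}}{39} - 1261 = -1261 + \frac{40 \sqrt{437}}{39}$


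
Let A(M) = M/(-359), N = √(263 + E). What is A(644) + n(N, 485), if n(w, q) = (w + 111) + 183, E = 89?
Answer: 104902/359 + 4*√22 ≈ 310.97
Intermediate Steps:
N = 4*√22 (N = √(263 + 89) = √352 = 4*√22 ≈ 18.762)
A(M) = -M/359 (A(M) = M*(-1/359) = -M/359)
n(w, q) = 294 + w (n(w, q) = (111 + w) + 183 = 294 + w)
A(644) + n(N, 485) = -1/359*644 + (294 + 4*√22) = -644/359 + (294 + 4*√22) = 104902/359 + 4*√22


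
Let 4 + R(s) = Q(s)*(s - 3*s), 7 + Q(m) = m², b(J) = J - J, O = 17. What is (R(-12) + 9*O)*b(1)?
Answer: 0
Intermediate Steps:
b(J) = 0
Q(m) = -7 + m²
R(s) = -4 - 2*s*(-7 + s²) (R(s) = -4 + (-7 + s²)*(s - 3*s) = -4 + (-7 + s²)*(-2*s) = -4 - 2*s*(-7 + s²))
(R(-12) + 9*O)*b(1) = ((-4 - 2*(-12)³ + 14*(-12)) + 9*17)*0 = ((-4 - 2*(-1728) - 168) + 153)*0 = ((-4 + 3456 - 168) + 153)*0 = (3284 + 153)*0 = 3437*0 = 0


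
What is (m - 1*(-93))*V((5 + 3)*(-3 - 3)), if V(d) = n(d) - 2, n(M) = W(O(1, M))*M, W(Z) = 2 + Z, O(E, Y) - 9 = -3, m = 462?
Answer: -214230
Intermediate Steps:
O(E, Y) = 6 (O(E, Y) = 9 - 3 = 6)
n(M) = 8*M (n(M) = (2 + 6)*M = 8*M)
V(d) = -2 + 8*d (V(d) = 8*d - 2 = -2 + 8*d)
(m - 1*(-93))*V((5 + 3)*(-3 - 3)) = (462 - 1*(-93))*(-2 + 8*((5 + 3)*(-3 - 3))) = (462 + 93)*(-2 + 8*(8*(-6))) = 555*(-2 + 8*(-48)) = 555*(-2 - 384) = 555*(-386) = -214230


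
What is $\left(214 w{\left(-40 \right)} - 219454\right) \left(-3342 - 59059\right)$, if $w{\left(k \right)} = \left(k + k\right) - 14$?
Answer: $14949407570$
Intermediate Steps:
$w{\left(k \right)} = -14 + 2 k$ ($w{\left(k \right)} = 2 k - 14 = -14 + 2 k$)
$\left(214 w{\left(-40 \right)} - 219454\right) \left(-3342 - 59059\right) = \left(214 \left(-14 + 2 \left(-40\right)\right) - 219454\right) \left(-3342 - 59059\right) = \left(214 \left(-14 - 80\right) - 219454\right) \left(-62401\right) = \left(214 \left(-94\right) - 219454\right) \left(-62401\right) = \left(-20116 - 219454\right) \left(-62401\right) = \left(-239570\right) \left(-62401\right) = 14949407570$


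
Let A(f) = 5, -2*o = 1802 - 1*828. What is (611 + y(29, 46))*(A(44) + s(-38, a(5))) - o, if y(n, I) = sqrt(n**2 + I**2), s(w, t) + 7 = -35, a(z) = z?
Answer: -22120 - 37*sqrt(2957) ≈ -24132.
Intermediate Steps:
o = -487 (o = -(1802 - 1*828)/2 = -(1802 - 828)/2 = -1/2*974 = -487)
s(w, t) = -42 (s(w, t) = -7 - 35 = -42)
y(n, I) = sqrt(I**2 + n**2)
(611 + y(29, 46))*(A(44) + s(-38, a(5))) - o = (611 + sqrt(46**2 + 29**2))*(5 - 42) - 1*(-487) = (611 + sqrt(2116 + 841))*(-37) + 487 = (611 + sqrt(2957))*(-37) + 487 = (-22607 - 37*sqrt(2957)) + 487 = -22120 - 37*sqrt(2957)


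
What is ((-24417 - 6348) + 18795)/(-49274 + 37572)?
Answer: 5985/5851 ≈ 1.0229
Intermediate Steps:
((-24417 - 6348) + 18795)/(-49274 + 37572) = (-30765 + 18795)/(-11702) = -11970*(-1/11702) = 5985/5851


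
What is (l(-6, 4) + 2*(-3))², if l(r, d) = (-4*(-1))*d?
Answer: 100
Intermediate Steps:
l(r, d) = 4*d
(l(-6, 4) + 2*(-3))² = (4*4 + 2*(-3))² = (16 - 6)² = 10² = 100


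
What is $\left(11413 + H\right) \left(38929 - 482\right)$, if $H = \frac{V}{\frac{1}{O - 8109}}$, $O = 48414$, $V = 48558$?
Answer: $75246223210541$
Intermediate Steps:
$H = 1957130190$ ($H = \frac{48558}{\frac{1}{48414 - 8109}} = \frac{48558}{\frac{1}{40305}} = 48558 \frac{1}{\frac{1}{40305}} = 48558 \cdot 40305 = 1957130190$)
$\left(11413 + H\right) \left(38929 - 482\right) = \left(11413 + 1957130190\right) \left(38929 - 482\right) = 1957141603 \cdot 38447 = 75246223210541$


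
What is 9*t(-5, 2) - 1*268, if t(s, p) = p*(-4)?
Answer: -340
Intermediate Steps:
t(s, p) = -4*p
9*t(-5, 2) - 1*268 = 9*(-4*2) - 1*268 = 9*(-8) - 268 = -72 - 268 = -340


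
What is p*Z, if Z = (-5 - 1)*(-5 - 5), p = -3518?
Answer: -211080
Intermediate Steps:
Z = 60 (Z = -6*(-10) = 60)
p*Z = -3518*60 = -211080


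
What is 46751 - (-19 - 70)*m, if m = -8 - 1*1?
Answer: 45950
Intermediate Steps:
m = -9 (m = -8 - 1 = -9)
46751 - (-19 - 70)*m = 46751 - (-19 - 70)*(-9) = 46751 - (-89)*(-9) = 46751 - 1*801 = 46751 - 801 = 45950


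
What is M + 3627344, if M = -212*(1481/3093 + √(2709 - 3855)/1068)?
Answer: 11219061020/3093 - 53*I*√1146/267 ≈ 3.6272e+6 - 6.7198*I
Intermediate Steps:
M = -313972/3093 - 53*I*√1146/267 (M = -212*(1481*(1/3093) + √(-1146)*(1/1068)) = -212*(1481/3093 + (I*√1146)*(1/1068)) = -212*(1481/3093 + I*√1146/1068) = -313972/3093 - 53*I*√1146/267 ≈ -101.51 - 6.7198*I)
M + 3627344 = (-313972/3093 - 53*I*√1146/267) + 3627344 = 11219061020/3093 - 53*I*√1146/267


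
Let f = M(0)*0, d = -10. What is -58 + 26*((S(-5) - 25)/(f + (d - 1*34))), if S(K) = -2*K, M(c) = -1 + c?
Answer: -1081/22 ≈ -49.136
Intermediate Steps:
f = 0 (f = (-1 + 0)*0 = -1*0 = 0)
-58 + 26*((S(-5) - 25)/(f + (d - 1*34))) = -58 + 26*((-2*(-5) - 25)/(0 + (-10 - 1*34))) = -58 + 26*((10 - 25)/(0 + (-10 - 34))) = -58 + 26*(-15/(0 - 44)) = -58 + 26*(-15/(-44)) = -58 + 26*(-15*(-1/44)) = -58 + 26*(15/44) = -58 + 195/22 = -1081/22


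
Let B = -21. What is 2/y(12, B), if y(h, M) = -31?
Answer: -2/31 ≈ -0.064516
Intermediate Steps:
2/y(12, B) = 2/(-31) = 2*(-1/31) = -2/31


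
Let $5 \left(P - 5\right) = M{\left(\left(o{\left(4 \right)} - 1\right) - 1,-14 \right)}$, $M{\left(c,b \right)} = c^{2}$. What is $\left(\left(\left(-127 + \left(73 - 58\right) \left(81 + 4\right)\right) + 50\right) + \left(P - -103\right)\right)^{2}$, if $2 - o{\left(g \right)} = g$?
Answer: $\frac{42850116}{25} \approx 1.714 \cdot 10^{6}$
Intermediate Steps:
$o{\left(g \right)} = 2 - g$
$P = \frac{41}{5}$ ($P = 5 + \frac{\left(\left(\left(2 - 4\right) - 1\right) - 1\right)^{2}}{5} = 5 + \frac{\left(\left(-2 - 1\right) - 1\right)^{2}}{5} = 5 + \frac{\left(-3 - 1\right)^{2}}{5} = 5 + \frac{\left(-4\right)^{2}}{5} = 5 + \frac{1}{5} \cdot 16 = 5 + \frac{16}{5} = \frac{41}{5} \approx 8.2$)
$\left(\left(\left(-127 + \left(73 - 58\right) \left(81 + 4\right)\right) + 50\right) + \left(P - -103\right)\right)^{2} = \left(\left(\left(-127 + \left(73 - 58\right) \left(81 + 4\right)\right) + 50\right) + \left(\frac{41}{5} - -103\right)\right)^{2} = \left(\left(\left(-127 + 15 \cdot 85\right) + 50\right) + \left(\frac{41}{5} + 103\right)\right)^{2} = \left(\left(\left(-127 + 1275\right) + 50\right) + \frac{556}{5}\right)^{2} = \left(\left(1148 + 50\right) + \frac{556}{5}\right)^{2} = \left(1198 + \frac{556}{5}\right)^{2} = \left(\frac{6546}{5}\right)^{2} = \frac{42850116}{25}$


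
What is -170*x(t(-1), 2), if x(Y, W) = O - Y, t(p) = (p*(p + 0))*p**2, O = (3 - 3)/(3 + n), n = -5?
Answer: 170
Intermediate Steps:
O = 0 (O = (3 - 3)/(3 - 5) = 0/(-2) = 0*(-1/2) = 0)
t(p) = p**4 (t(p) = (p*p)*p**2 = p**2*p**2 = p**4)
x(Y, W) = -Y (x(Y, W) = 0 - Y = -Y)
-170*x(t(-1), 2) = -(-170)*(-1)**4 = -(-170) = -170*(-1) = 170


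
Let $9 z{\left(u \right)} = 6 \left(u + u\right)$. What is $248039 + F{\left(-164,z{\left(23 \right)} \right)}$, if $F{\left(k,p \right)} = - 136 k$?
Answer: $270343$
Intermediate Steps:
$z{\left(u \right)} = \frac{4 u}{3}$ ($z{\left(u \right)} = \frac{6 \left(u + u\right)}{9} = \frac{6 \cdot 2 u}{9} = \frac{12 u}{9} = \frac{4 u}{3}$)
$248039 + F{\left(-164,z{\left(23 \right)} \right)} = 248039 - -22304 = 248039 + 22304 = 270343$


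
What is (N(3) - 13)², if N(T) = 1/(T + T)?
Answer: 5929/36 ≈ 164.69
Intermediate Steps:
N(T) = 1/(2*T)
(N(3) - 13)² = ((½)/3 - 13)² = ((½)*(⅓) - 13)² = (⅙ - 13)² = (-77/6)² = 5929/36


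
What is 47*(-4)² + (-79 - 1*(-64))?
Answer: 737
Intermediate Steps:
47*(-4)² + (-79 - 1*(-64)) = 47*16 + (-79 + 64) = 752 - 15 = 737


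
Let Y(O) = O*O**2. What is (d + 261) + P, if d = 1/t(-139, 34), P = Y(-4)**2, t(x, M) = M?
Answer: 148139/34 ≈ 4357.0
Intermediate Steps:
Y(O) = O**3
P = 4096 (P = ((-4)**3)**2 = (-64)**2 = 4096)
d = 1/34 ≈ 0.029412
(d + 261) + P = (1/34 + 261) + 4096 = 8875/34 + 4096 = 148139/34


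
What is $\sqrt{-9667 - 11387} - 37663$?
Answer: $-37663 + 11 i \sqrt{174} \approx -37663.0 + 145.1 i$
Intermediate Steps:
$\sqrt{-9667 - 11387} - 37663 = \sqrt{-21054} - 37663 = 11 i \sqrt{174} - 37663 = -37663 + 11 i \sqrt{174}$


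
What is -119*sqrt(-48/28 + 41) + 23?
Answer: 23 - 85*sqrt(77) ≈ -722.87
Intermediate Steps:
-119*sqrt(-48/28 + 41) + 23 = -119*sqrt(-48*1/28 + 41) + 23 = -119*sqrt(-12/7 + 41) + 23 = -85*sqrt(77) + 23 = 23 - 85*sqrt(77)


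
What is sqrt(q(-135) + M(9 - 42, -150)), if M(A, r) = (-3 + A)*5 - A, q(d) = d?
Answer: I*sqrt(282) ≈ 16.793*I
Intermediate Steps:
M(A, r) = -15 + 4*A (M(A, r) = (-15 + 5*A) - A = -15 + 4*A)
sqrt(q(-135) + M(9 - 42, -150)) = sqrt(-135 + (-15 + 4*(9 - 42))) = sqrt(-135 + (-15 + 4*(-33))) = sqrt(-135 + (-15 - 132)) = sqrt(-135 - 147) = sqrt(-282) = I*sqrt(282)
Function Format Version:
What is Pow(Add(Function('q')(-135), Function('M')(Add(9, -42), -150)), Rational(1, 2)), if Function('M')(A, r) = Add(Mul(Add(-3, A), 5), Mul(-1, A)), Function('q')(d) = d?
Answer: Mul(I, Pow(282, Rational(1, 2))) ≈ Mul(16.793, I)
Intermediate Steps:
Function('M')(A, r) = Add(-15, Mul(4, A)) (Function('M')(A, r) = Add(Add(-15, Mul(5, A)), Mul(-1, A)) = Add(-15, Mul(4, A)))
Pow(Add(Function('q')(-135), Function('M')(Add(9, -42), -150)), Rational(1, 2)) = Pow(Add(-135, Add(-15, Mul(4, Add(9, -42)))), Rational(1, 2)) = Pow(Add(-135, Add(-15, Mul(4, -33))), Rational(1, 2)) = Pow(Add(-135, Add(-15, -132)), Rational(1, 2)) = Pow(Add(-135, -147), Rational(1, 2)) = Pow(-282, Rational(1, 2)) = Mul(I, Pow(282, Rational(1, 2)))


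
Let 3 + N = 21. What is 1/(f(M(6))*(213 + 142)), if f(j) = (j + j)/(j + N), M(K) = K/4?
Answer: 13/710 ≈ 0.018310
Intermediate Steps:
N = 18 (N = -3 + 21 = 18)
M(K) = K/4 (M(K) = K*(1/4) = K/4)
f(j) = 2*j/(18 + j) (f(j) = (j + j)/(j + 18) = (2*j)/(18 + j) = 2*j/(18 + j))
1/(f(M(6))*(213 + 142)) = 1/((2*((1/4)*6)/(18 + (1/4)*6))*(213 + 142)) = 1/((2*(3/2)/(18 + 3/2))*355) = 1/((2*(3/2)/(39/2))*355) = 1/((2*(3/2)*(2/39))*355) = 1/((2/13)*355) = 1/(710/13) = 13/710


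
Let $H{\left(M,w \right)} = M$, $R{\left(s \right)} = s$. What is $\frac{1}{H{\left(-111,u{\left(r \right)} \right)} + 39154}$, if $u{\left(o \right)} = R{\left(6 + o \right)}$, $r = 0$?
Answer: $\frac{1}{39043} \approx 2.5613 \cdot 10^{-5}$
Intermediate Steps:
$u{\left(o \right)} = 6 + o$
$\frac{1}{H{\left(-111,u{\left(r \right)} \right)} + 39154} = \frac{1}{-111 + 39154} = \frac{1}{39043}$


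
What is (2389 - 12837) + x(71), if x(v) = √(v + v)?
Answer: -10448 + √142 ≈ -10436.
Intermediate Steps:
x(v) = √2*√v (x(v) = √(2*v) = √2*√v)
(2389 - 12837) + x(71) = (2389 - 12837) + √2*√71 = -10448 + √142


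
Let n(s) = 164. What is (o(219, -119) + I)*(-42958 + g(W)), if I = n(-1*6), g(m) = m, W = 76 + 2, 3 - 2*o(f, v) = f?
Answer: -2401280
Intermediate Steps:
o(f, v) = 3/2 - f/2
W = 78
I = 164
(o(219, -119) + I)*(-42958 + g(W)) = ((3/2 - ½*219) + 164)*(-42958 + 78) = ((3/2 - 219/2) + 164)*(-42880) = (-108 + 164)*(-42880) = 56*(-42880) = -2401280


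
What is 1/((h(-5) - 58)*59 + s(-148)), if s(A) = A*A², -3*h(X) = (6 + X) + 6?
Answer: -3/9736055 ≈ -3.0813e-7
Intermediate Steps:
h(X) = -4 - X/3 (h(X) = -((6 + X) + 6)/3 = -(12 + X)/3 = -4 - X/3)
s(A) = A³
1/((h(-5) - 58)*59 + s(-148)) = 1/(((-4 - ⅓*(-5)) - 58)*59 + (-148)³) = 1/(((-4 + 5/3) - 58)*59 - 3241792) = 1/((-7/3 - 58)*59 - 3241792) = 1/(-181/3*59 - 3241792) = 1/(-10679/3 - 3241792) = 1/(-9736055/3) = -3/9736055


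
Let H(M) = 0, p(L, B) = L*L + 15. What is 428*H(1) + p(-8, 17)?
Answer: 79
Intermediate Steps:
p(L, B) = 15 + L² (p(L, B) = L² + 15 = 15 + L²)
428*H(1) + p(-8, 17) = 428*0 + (15 + (-8)²) = 0 + (15 + 64) = 0 + 79 = 79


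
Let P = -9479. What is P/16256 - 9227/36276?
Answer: -123463579/147425664 ≈ -0.83746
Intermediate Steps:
P/16256 - 9227/36276 = -9479/16256 - 9227/36276 = -123463579/147425664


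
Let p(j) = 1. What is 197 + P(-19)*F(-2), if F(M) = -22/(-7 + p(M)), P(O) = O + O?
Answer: 173/3 ≈ 57.667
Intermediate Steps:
P(O) = 2*O
F(M) = 11/3 (F(M) = -22/(-7 + 1) = -22/(-6) = -22*(-⅙) = 11/3)
197 + P(-19)*F(-2) = 197 + (2*(-19))*(11/3) = 197 - 38*11/3 = 197 - 418/3 = 173/3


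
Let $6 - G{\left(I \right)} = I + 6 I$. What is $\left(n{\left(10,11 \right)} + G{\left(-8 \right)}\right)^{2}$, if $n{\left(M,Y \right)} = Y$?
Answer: $5329$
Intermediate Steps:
$G{\left(I \right)} = 6 - 7 I$ ($G{\left(I \right)} = 6 - \left(I + 6 I\right) = 6 - 7 I$)
$\left(n{\left(10,11 \right)} + G{\left(-8 \right)}\right)^{2} = \left(11 + \left(6 - -56\right)\right)^{2} = \left(11 + \left(6 + 56\right)\right)^{2} = \left(11 + 62\right)^{2} = 73^{2} = 5329$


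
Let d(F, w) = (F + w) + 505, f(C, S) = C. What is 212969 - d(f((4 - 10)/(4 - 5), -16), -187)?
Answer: 212645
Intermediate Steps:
d(F, w) = 505 + F + w
212969 - d(f((4 - 10)/(4 - 5), -16), -187) = 212969 - (505 + (4 - 10)/(4 - 5) - 187) = 212969 - (505 - 6/(-1) - 187) = 212969 - (505 - 6*(-1) - 187) = 212969 - (505 + 6 - 187) = 212969 - 1*324 = 212969 - 324 = 212645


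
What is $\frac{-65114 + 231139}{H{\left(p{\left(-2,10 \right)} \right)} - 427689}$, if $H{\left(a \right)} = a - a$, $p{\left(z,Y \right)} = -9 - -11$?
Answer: $- \frac{166025}{427689} \approx -0.38819$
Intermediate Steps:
$p{\left(z,Y \right)} = 2$ ($p{\left(z,Y \right)} = -9 + 11 = 2$)
$H{\left(a \right)} = 0$
$\frac{-65114 + 231139}{H{\left(p{\left(-2,10 \right)} \right)} - 427689} = \frac{-65114 + 231139}{0 - 427689} = \frac{166025}{-427689} = 166025 \left(- \frac{1}{427689}\right) = - \frac{166025}{427689}$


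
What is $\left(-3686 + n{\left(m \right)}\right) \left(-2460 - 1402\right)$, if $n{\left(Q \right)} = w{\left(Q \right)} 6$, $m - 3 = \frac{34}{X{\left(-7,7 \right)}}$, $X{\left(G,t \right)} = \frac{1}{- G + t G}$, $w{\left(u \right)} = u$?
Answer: $47255432$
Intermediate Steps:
$X{\left(G,t \right)} = \frac{1}{- G + G t}$
$m = -1425$ ($m = 3 + \frac{34}{\frac{1}{-7} \frac{1}{-1 + 7}} = 3 + \frac{34}{\left(- \frac{1}{7}\right) \frac{1}{6}} = 3 + \frac{34}{- \frac{1}{42}} = 3 + 34 \left(-42\right) = 3 - 1428 = -1425$)
$n{\left(Q \right)} = 6 Q$ ($n{\left(Q \right)} = Q 6 = 6 Q$)
$\left(-3686 + n{\left(m \right)}\right) \left(-2460 - 1402\right) = \left(-3686 + 6 \left(-1425\right)\right) \left(-2460 - 1402\right) = \left(-3686 - 8550\right) \left(-3862\right) = \left(-12236\right) \left(-3862\right) = 47255432$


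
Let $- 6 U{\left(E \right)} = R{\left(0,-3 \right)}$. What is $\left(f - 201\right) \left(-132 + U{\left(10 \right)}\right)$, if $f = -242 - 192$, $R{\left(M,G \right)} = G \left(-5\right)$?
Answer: $\frac{170815}{2} \approx 85408.0$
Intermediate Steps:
$R{\left(M,G \right)} = - 5 G$
$U{\left(E \right)} = - \frac{5}{2}$ ($U{\left(E \right)} = - \frac{\left(-5\right) \left(-3\right)}{6} = \left(- \frac{1}{6}\right) 15 = - \frac{5}{2}$)
$f = -434$
$\left(f - 201\right) \left(-132 + U{\left(10 \right)}\right) = \left(-434 - 201\right) \left(-132 - \frac{5}{2}\right) = \left(-434 - 201\right) \left(- \frac{269}{2}\right) = \left(-635\right) \left(- \frac{269}{2}\right) = \frac{170815}{2}$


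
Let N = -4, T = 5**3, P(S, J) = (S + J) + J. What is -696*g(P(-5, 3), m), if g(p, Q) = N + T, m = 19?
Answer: -84216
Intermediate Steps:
P(S, J) = S + 2*J (P(S, J) = (J + S) + J = S + 2*J)
T = 125
g(p, Q) = 121 (g(p, Q) = -4 + 125 = 121)
-696*g(P(-5, 3), m) = -696*121 = -84216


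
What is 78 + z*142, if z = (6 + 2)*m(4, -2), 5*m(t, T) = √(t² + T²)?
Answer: 78 + 2272*√5/5 ≈ 1094.1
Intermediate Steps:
m(t, T) = √(T² + t²)/5 (m(t, T) = √(t² + T²)/5 = √(T² + t²)/5)
z = 16*√5/5 (z = (6 + 2)*(√((-2)² + 4²)/5) = 8*(√(4 + 16)/5) = 8*(√20/5) = 8*((2*√5)/5) = 8*(2*√5/5) = 16*√5/5 ≈ 7.1554)
78 + z*142 = 78 + (16*√5/5)*142 = 78 + 2272*√5/5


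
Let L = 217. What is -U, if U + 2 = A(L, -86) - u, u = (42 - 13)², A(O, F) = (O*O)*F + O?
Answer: 4050280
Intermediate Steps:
A(O, F) = O + F*O² (A(O, F) = O²*F + O = F*O² + O = O + F*O²)
u = 841 (u = 29² = 841)
U = -4050280 (U = -2 + (217*(1 - 86*217) - 1*841) = -2 + (217*(1 - 18662) - 841) = -2 + (217*(-18661) - 841) = -2 + (-4049437 - 841) = -2 - 4050278 = -4050280)
-U = -1*(-4050280) = 4050280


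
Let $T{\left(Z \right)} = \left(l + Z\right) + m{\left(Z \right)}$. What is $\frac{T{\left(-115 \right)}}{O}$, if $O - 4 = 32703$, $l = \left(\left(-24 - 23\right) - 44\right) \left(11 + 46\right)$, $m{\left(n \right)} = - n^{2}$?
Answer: $- \frac{18527}{32707} \approx -0.56645$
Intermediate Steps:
$l = -5187$ ($l = \left(\left(-24 - 23\right) - 44\right) 57 = \left(-47 - 44\right) 57 = \left(-91\right) 57 = -5187$)
$T{\left(Z \right)} = -5187 + Z - Z^{2}$ ($T{\left(Z \right)} = \left(-5187 + Z\right) - Z^{2} = -5187 + Z - Z^{2}$)
$O = 32707$ ($O = 4 + 32703 = 32707$)
$\frac{T{\left(-115 \right)}}{O} = \frac{-5187 - 115 - \left(-115\right)^{2}}{32707} = \left(-5187 - 115 - 13225\right) \frac{1}{32707} = \left(-18527\right) \frac{1}{32707} = - \frac{18527}{32707}$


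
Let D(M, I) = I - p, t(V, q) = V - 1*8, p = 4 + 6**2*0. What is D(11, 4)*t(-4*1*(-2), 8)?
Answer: 0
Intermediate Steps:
p = 4 (p = 4 + 36*0 = 4 + 0 = 4)
t(V, q) = -8 + V (t(V, q) = V - 8 = -8 + V)
D(M, I) = -4 + I (D(M, I) = I - 1*4 = I - 4 = -4 + I)
D(11, 4)*t(-4*1*(-2), 8) = (-4 + 4)*(-8 - 4*1*(-2)) = 0*(-8 - 4*(-2)) = 0*(-8 + 8) = 0*0 = 0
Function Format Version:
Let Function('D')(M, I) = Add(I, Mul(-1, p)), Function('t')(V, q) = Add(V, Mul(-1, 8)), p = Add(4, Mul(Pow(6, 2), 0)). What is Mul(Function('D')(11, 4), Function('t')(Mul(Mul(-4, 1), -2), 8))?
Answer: 0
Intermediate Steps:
p = 4 (p = Add(4, Mul(36, 0)) = Add(4, 0) = 4)
Function('t')(V, q) = Add(-8, V) (Function('t')(V, q) = Add(V, -8) = Add(-8, V))
Function('D')(M, I) = Add(-4, I) (Function('D')(M, I) = Add(I, Mul(-1, 4)) = Add(I, -4) = Add(-4, I))
Mul(Function('D')(11, 4), Function('t')(Mul(Mul(-4, 1), -2), 8)) = Mul(Add(-4, 4), Add(-8, Mul(Mul(-4, 1), -2))) = Mul(0, Add(-8, Mul(-4, -2))) = Mul(0, Add(-8, 8)) = Mul(0, 0) = 0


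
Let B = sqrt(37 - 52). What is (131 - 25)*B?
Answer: 106*I*sqrt(15) ≈ 410.54*I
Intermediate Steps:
B = I*sqrt(15) (B = sqrt(-15) = I*sqrt(15) ≈ 3.873*I)
(131 - 25)*B = (131 - 25)*(I*sqrt(15)) = 106*(I*sqrt(15)) = 106*I*sqrt(15)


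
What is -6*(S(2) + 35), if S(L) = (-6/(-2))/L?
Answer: -219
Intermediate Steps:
S(L) = 3/L (S(L) = (-6*(-1/2))/L = 3/L)
-6*(S(2) + 35) = -6*(3/2 + 35) = -6*73/2 = -219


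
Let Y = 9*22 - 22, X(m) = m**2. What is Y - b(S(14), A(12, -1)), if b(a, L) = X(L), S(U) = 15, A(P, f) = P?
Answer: 32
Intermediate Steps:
b(a, L) = L**2
Y = 176 (Y = 198 - 22 = 176)
Y - b(S(14), A(12, -1)) = 176 - 1*12**2 = 176 - 1*144 = 176 - 144 = 32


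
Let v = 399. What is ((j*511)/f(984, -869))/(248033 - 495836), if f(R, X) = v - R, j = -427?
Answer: -218197/144964755 ≈ -0.0015052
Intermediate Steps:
f(R, X) = 399 - R
((j*511)/f(984, -869))/(248033 - 495836) = ((-427*511)/(399 - 1*984))/(248033 - 495836) = -218197/(399 - 984)/(-247803) = -218197/(-585)*(-1/247803) = -218197*(-1/585)*(-1/247803) = (218197/585)*(-1/247803) = -218197/144964755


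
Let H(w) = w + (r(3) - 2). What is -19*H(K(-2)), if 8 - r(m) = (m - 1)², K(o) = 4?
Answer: -114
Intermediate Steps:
r(m) = 8 - (-1 + m)² (r(m) = 8 - (m - 1)² = 8 - (-1 + m)²)
H(w) = 2 + w (H(w) = w + ((8 - (-1 + 3)²) - 2) = w + ((8 - 1*2²) - 2) = w + ((8 - 1*4) - 2) = w + ((8 - 4) - 2) = w + (4 - 2) = w + 2 = 2 + w)
-19*H(K(-2)) = -19*(2 + 4) = -19*6 = -114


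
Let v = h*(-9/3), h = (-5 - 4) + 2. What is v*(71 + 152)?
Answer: 4683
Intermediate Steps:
h = -7 (h = -9 + 2 = -7)
v = 21 (v = -(-63)/3 = -7*(-3) = 21)
v*(71 + 152) = 21*(71 + 152) = 21*223 = 4683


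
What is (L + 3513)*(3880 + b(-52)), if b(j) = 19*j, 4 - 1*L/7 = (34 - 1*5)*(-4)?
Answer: 12588876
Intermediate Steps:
L = 840 (L = 28 - 7*(34 - 1*5)*(-4) = 28 - 7*(34 - 5)*(-4) = 28 - 203*(-4) = 28 - 7*(-116) = 28 + 812 = 840)
(L + 3513)*(3880 + b(-52)) = (840 + 3513)*(3880 + 19*(-52)) = 4353*(3880 - 988) = 4353*2892 = 12588876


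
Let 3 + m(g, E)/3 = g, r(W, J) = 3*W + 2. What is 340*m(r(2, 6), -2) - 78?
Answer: 5022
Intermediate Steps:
r(W, J) = 2 + 3*W
m(g, E) = -9 + 3*g
340*m(r(2, 6), -2) - 78 = 340*(-9 + 3*(2 + 3*2)) - 78 = 340*(-9 + 3*(2 + 6)) - 78 = 340*(-9 + 3*8) - 78 = 340*(-9 + 24) - 78 = 340*15 - 78 = 5100 - 78 = 5022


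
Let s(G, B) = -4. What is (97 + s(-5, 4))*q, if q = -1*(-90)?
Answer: 8370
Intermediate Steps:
q = 90
(97 + s(-5, 4))*q = (97 - 4)*90 = 93*90 = 8370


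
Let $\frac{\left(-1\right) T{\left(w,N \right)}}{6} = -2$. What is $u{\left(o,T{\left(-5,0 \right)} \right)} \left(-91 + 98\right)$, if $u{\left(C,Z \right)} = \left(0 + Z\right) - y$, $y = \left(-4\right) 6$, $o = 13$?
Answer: $252$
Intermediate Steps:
$y = -24$
$T{\left(w,N \right)} = 12$ ($T{\left(w,N \right)} = \left(-6\right) \left(-2\right) = 12$)
$u{\left(C,Z \right)} = 24 + Z$ ($u{\left(C,Z \right)} = \left(0 + Z\right) - -24 = Z + 24 = 24 + Z$)
$u{\left(o,T{\left(-5,0 \right)} \right)} \left(-91 + 98\right) = \left(24 + 12\right) \left(-91 + 98\right) = 36 \cdot 7 = 252$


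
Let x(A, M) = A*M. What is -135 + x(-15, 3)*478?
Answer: -21645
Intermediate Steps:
-135 + x(-15, 3)*478 = -135 - 15*3*478 = -135 - 45*478 = -135 - 21510 = -21645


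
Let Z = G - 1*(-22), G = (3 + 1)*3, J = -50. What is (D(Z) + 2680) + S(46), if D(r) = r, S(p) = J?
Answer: 2664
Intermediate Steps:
S(p) = -50
G = 12 (G = 4*3 = 12)
Z = 34 (Z = 12 - 1*(-22) = 12 + 22 = 34)
(D(Z) + 2680) + S(46) = (34 + 2680) - 50 = 2714 - 50 = 2664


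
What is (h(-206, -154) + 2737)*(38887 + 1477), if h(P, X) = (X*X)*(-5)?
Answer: -4675886852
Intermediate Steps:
h(P, X) = -5*X² (h(P, X) = X²*(-5) = -5*X²)
(h(-206, -154) + 2737)*(38887 + 1477) = (-5*(-154)² + 2737)*(38887 + 1477) = (-5*23716 + 2737)*40364 = (-118580 + 2737)*40364 = -115843*40364 = -4675886852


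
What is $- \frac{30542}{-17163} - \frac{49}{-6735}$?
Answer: $\frac{68847119}{38530935} \approx 1.7868$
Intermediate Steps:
$- \frac{30542}{-17163} - \frac{49}{-6735} = \left(-30542\right) \left(- \frac{1}{17163}\right) - - \frac{49}{6735} = \frac{30542}{17163} + \frac{49}{6735} = \frac{68847119}{38530935}$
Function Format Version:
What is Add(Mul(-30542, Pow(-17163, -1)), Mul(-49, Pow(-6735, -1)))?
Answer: Rational(68847119, 38530935) ≈ 1.7868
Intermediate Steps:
Add(Mul(-30542, Pow(-17163, -1)), Mul(-49, Pow(-6735, -1))) = Add(Mul(-30542, Rational(-1, 17163)), Mul(-49, Rational(-1, 6735))) = Add(Rational(30542, 17163), Rational(49, 6735)) = Rational(68847119, 38530935)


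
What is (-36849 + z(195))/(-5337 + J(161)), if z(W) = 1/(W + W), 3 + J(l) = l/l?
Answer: 14371109/2082210 ≈ 6.9019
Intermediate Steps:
J(l) = -2 (J(l) = -3 + l/l = -3 + 1 = -2)
z(W) = 1/(2*W)
(-36849 + z(195))/(-5337 + J(161)) = (-36849 + (½)/195)/(-5337 - 2) = (-36849 + (½)*(1/195))/(-5339) = (-36849 + 1/390)*(-1/5339) = -14371109/390*(-1/5339) = 14371109/2082210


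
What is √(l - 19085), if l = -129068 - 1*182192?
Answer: 3*I*√36705 ≈ 574.76*I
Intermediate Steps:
l = -311260 (l = -129068 - 182192 = -311260)
√(l - 19085) = √(-311260 - 19085) = √(-330345) = 3*I*√36705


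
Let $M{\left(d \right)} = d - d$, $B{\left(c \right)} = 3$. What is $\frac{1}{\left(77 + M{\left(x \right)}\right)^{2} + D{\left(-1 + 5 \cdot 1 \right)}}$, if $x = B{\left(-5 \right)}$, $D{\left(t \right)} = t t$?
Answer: $\frac{1}{5945} \approx 0.00016821$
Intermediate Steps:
$D{\left(t \right)} = t^{2}$
$x = 3$
$M{\left(d \right)} = 0$
$\frac{1}{\left(77 + M{\left(x \right)}\right)^{2} + D{\left(-1 + 5 \cdot 1 \right)}} = \frac{1}{\left(77 + 0\right)^{2} + \left(-1 + 5 \cdot 1\right)^{2}} = \frac{1}{77^{2} + \left(-1 + 5\right)^{2}} = \frac{1}{5929 + 4^{2}} = \frac{1}{5929 + 16} = \frac{1}{5945}$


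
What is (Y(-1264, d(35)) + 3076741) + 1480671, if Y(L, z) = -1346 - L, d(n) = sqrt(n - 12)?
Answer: 4557330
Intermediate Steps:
d(n) = sqrt(-12 + n)
(Y(-1264, d(35)) + 3076741) + 1480671 = ((-1346 - 1*(-1264)) + 3076741) + 1480671 = ((-1346 + 1264) + 3076741) + 1480671 = (-82 + 3076741) + 1480671 = 3076659 + 1480671 = 4557330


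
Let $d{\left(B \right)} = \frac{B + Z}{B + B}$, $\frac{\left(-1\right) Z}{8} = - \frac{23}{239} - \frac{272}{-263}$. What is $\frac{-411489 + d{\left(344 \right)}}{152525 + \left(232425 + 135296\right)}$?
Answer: $- \frac{1112192133193}{1406147421346} \approx -0.79095$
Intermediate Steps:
$Z = - \frac{471672}{62857}$ ($Z = - 8 \left(- \frac{23}{239} - \frac{272}{-263}\right) = - 8 \left(\left(-23\right) \frac{1}{239} - - \frac{272}{263}\right) = - 8 \left(- \frac{23}{239} + \frac{272}{263}\right) = \left(-8\right) \frac{58959}{62857} = - \frac{471672}{62857} \approx -7.5039$)
$d{\left(B \right)} = \frac{- \frac{471672}{62857} + B}{2 B}$ ($d{\left(B \right)} = \frac{B - \frac{471672}{62857}}{B + B} = \frac{- \frac{471672}{62857} + B}{2 B}$)
$\frac{-411489 + d{\left(344 \right)}}{152525 + \left(232425 + 135296\right)} = \frac{-411489 + \frac{-471672 + 62857 \cdot 344}{125714 \cdot 344}}{152525 + \left(232425 + 135296\right)} = \frac{-411489 + \frac{1}{125714} \cdot \frac{1}{344} \left(-471672 + 21622808\right)}{152525 + 367721} = \frac{-411489 + \frac{1}{125714} \cdot \frac{1}{344} \cdot 21151136}{520246} = \left(-411489 + \frac{1321946}{2702851}\right) \frac{1}{520246} = \left(- \frac{1112192133193}{2702851}\right) \frac{1}{520246} = - \frac{1112192133193}{1406147421346}$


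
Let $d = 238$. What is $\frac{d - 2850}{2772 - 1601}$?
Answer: $- \frac{2612}{1171} \approx -2.2306$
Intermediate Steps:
$\frac{d - 2850}{2772 - 1601} = \frac{238 - 2850}{2772 - 1601} = - \frac{2612}{1171}$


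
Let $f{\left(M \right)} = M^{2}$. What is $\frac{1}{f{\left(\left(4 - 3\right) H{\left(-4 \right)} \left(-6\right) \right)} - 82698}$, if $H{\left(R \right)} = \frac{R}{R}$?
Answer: $- \frac{1}{82662} \approx -1.2097 \cdot 10^{-5}$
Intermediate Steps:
$H{\left(R \right)} = 1$
$\frac{1}{f{\left(\left(4 - 3\right) H{\left(-4 \right)} \left(-6\right) \right)} - 82698} = \frac{1}{\left(\left(4 - 3\right) 1 \left(-6\right)\right)^{2} - 82698} = \frac{1}{\left(1 \cdot 1 \left(-6\right)\right)^{2} - 82698} = \frac{1}{\left(1 \left(-6\right)\right)^{2} - 82698} = \frac{1}{\left(-6\right)^{2} - 82698} = \frac{1}{36 - 82698} = \frac{1}{-82662} = - \frac{1}{82662}$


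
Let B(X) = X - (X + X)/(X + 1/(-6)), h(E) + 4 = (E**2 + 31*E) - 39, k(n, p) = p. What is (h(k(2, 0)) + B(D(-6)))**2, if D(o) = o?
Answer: 3553225/1369 ≈ 2595.5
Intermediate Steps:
h(E) = -43 + E**2 + 31*E (h(E) = -4 + ((E**2 + 31*E) - 39) = -4 + (-39 + E**2 + 31*E) = -43 + E**2 + 31*E)
B(X) = X - 2*X/(-1/6 + X) (B(X) = X - 2*X/(X - 1/6) = X - 2*X/(-1/6 + X))
(h(k(2, 0)) + B(D(-6)))**2 = ((-43 + 0**2 + 31*0) - 6*(-13 + 6*(-6))/(-1 + 6*(-6)))**2 = ((-43 + 0 + 0) - 6*(-13 - 36)/(-1 - 36))**2 = (-43 - 6*(-49)/(-37))**2 = (-43 - 6*(-1/37)*(-49))**2 = (-43 - 294/37)**2 = (-1885/37)**2 = 3553225/1369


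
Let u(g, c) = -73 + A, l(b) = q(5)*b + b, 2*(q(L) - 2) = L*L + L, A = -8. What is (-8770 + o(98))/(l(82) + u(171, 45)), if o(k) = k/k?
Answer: -2923/465 ≈ -6.2860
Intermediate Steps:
q(L) = 2 + L/2 + L²/2 (q(L) = 2 + (L*L + L)/2 = 2 + (L² + L)/2 = 2 + (L + L²)/2 = 2 + (L/2 + L²/2) = 2 + L/2 + L²/2)
o(k) = 1
l(b) = 18*b (l(b) = (2 + (½)*5 + (½)*5²)*b + b = (2 + 5/2 + (½)*25)*b + b = (2 + 5/2 + 25/2)*b + b = 17*b + b = 18*b)
u(g, c) = -81 (u(g, c) = -73 - 8 = -81)
(-8770 + o(98))/(l(82) + u(171, 45)) = (-8770 + 1)/(18*82 - 81) = -8769/(1476 - 81) = -8769/1395 = -8769*1/1395 = -2923/465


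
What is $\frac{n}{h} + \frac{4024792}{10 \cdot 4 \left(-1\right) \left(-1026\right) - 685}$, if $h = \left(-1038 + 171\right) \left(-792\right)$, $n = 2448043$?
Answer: $\frac{2862470549153}{27710325720} \approx 103.3$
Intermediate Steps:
$h = 686664$ ($h = \left(-867\right) \left(-792\right) = 686664$)
$\frac{n}{h} + \frac{4024792}{10 \cdot 4 \left(-1\right) \left(-1026\right) - 685} = \frac{2448043}{686664} + \frac{4024792}{10 \cdot 4 \left(-1\right) \left(-1026\right) - 685} = 2448043 \cdot \frac{1}{686664} + \frac{4024792}{40 \left(-1\right) \left(-1026\right) - 685} = \frac{2448043}{686664} + \frac{4024792}{\left(-40\right) \left(-1026\right) - 685} = \frac{2448043}{686664} + \frac{4024792}{41040 - 685} = \frac{2448043}{686664} + \frac{4024792}{40355} = \frac{2862470549153}{27710325720}$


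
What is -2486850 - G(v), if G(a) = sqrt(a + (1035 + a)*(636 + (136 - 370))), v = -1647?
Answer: -2486850 - 3*I*sqrt(27519) ≈ -2.4868e+6 - 497.67*I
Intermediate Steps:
G(a) = sqrt(416070 + 403*a) (G(a) = sqrt(a + (1035 + a)*(636 - 234)) = sqrt(a + (1035 + a)*402) = sqrt(a + (416070 + 402*a)) = sqrt(416070 + 403*a))
-2486850 - G(v) = -2486850 - sqrt(416070 + 403*(-1647)) = -2486850 - sqrt(416070 - 663741) = -2486850 - sqrt(-247671) = -2486850 - 3*I*sqrt(27519)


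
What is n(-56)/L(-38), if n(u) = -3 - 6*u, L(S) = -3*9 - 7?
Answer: -333/34 ≈ -9.7941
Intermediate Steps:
L(S) = -34 (L(S) = -27 - 7 = -34)
n(-56)/L(-38) = (-3 - 6*(-56))/(-34) = (-3 + 336)*(-1/34) = 333*(-1/34) = -333/34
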